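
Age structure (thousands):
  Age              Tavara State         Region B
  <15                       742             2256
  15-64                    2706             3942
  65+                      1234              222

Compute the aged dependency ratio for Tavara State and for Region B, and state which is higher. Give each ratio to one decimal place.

Tavara State: 45.6
Region B: 5.6
Higher: Tavara State

Tavara State: 1234 / 2706 × 100 = 45.6
Region B: 222 / 3942 × 100 = 5.6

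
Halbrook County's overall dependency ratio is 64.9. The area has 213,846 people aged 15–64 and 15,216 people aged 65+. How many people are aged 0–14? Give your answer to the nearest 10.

Aged 0–14: 123,570

Total dependency ratio = (youth + elderly) / working-age × 100
64.9 = (Y + 15,216) / 213,846 × 100
⇒ 123,570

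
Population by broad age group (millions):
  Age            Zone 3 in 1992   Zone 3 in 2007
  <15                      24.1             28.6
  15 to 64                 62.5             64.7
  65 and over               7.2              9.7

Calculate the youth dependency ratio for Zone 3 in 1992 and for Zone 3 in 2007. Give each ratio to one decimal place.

Zone 3 in 1992: 38.6
Zone 3 in 2007: 44.2

Zone 3 in 1992: 24.1 / 62.5 × 100 = 38.6
Zone 3 in 2007: 28.6 / 64.7 × 100 = 44.2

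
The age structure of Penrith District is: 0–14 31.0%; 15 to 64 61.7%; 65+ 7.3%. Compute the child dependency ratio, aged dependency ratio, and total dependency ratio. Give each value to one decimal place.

Youth dependency ratio: 50.2
Old-age dependency ratio: 11.8
Total dependency ratio: 62.1

Youth dependency ratio = 31.0 / 61.7 × 100 = 50.2
Old-age dependency ratio = 7.3 / 61.7 × 100 = 11.8
Total dependency ratio = (31.0 + 7.3) / 61.7 × 100 = 38.3 / 61.7 × 100 = 62.1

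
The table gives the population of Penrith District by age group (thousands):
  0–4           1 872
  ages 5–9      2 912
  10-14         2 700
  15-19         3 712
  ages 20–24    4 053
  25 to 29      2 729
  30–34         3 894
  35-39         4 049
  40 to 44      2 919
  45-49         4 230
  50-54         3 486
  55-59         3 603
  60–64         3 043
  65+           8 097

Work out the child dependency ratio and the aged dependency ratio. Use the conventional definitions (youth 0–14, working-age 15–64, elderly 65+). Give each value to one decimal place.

0–14: 1 872 + 2 912 + 2 700 = 7 484
15–64: 3 712 + 4 053 + 2 729 + 3 894 + 4 049 + 2 919 + 4 230 + 3 486 + 3 603 + 3 043 = 35 718
65+: 8 097
Youth dependency ratio = 7 484 / 35 718 × 100 = 21.0
Old-age dependency ratio = 8 097 / 35 718 × 100 = 22.7

Youth dependency ratio: 21.0
Old-age dependency ratio: 22.7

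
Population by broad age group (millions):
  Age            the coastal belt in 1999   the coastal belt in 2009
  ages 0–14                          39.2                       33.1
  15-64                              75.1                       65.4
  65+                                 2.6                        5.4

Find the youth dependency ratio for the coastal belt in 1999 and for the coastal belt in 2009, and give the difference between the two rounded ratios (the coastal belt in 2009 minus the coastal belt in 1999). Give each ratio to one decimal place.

the coastal belt in 1999: 52.2
the coastal belt in 2009: 50.6
Difference: -1.6

the coastal belt in 1999: 39.2 / 75.1 × 100 = 52.2
the coastal belt in 2009: 33.1 / 65.4 × 100 = 50.6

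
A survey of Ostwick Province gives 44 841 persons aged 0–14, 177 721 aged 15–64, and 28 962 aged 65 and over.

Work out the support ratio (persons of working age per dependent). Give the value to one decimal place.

Support ratio: 2.4

Support ratio = 177 721 / (44 841 + 28 962) = 177 721 / 73 803 = 2.4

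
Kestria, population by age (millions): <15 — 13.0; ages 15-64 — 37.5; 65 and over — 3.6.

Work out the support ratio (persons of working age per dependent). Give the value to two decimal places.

Support ratio = 37.5 / (13.0 + 3.6) = 37.5 / 16.6 = 2.26

Support ratio: 2.26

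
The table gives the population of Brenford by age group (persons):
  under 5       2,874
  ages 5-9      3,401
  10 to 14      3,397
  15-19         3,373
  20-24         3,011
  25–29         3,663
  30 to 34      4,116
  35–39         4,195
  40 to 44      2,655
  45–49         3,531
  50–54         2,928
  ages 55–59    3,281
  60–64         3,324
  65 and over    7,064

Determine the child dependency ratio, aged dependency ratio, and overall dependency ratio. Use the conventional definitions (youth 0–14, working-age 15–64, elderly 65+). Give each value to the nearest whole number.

0–14: 2,874 + 3,401 + 3,397 = 9,672
15–64: 3,373 + 3,011 + 3,663 + 4,116 + 4,195 + 2,655 + 3,531 + 2,928 + 3,281 + 3,324 = 34,077
65+: 7,064
Youth dependency ratio = 9,672 / 34,077 × 100 = 28
Old-age dependency ratio = 7,064 / 34,077 × 100 = 21
Total dependency ratio = (9,672 + 7,064) / 34,077 × 100 = 16,736 / 34,077 × 100 = 49

Youth dependency ratio: 28
Old-age dependency ratio: 21
Total dependency ratio: 49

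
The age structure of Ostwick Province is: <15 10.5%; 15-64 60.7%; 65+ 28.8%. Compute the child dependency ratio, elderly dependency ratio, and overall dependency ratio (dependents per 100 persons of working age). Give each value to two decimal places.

Youth dependency ratio = 10.5 / 60.7 × 100 = 17.30
Old-age dependency ratio = 28.8 / 60.7 × 100 = 47.45
Total dependency ratio = (10.5 + 28.8) / 60.7 × 100 = 39.3 / 60.7 × 100 = 64.74

Youth dependency ratio: 17.30
Old-age dependency ratio: 47.45
Total dependency ratio: 64.74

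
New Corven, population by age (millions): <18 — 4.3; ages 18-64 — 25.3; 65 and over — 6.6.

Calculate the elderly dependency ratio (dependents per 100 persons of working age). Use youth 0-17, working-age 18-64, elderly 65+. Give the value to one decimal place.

Old-age dependency ratio = 6.6 / 25.3 × 100 = 26.1

Old-age dependency ratio: 26.1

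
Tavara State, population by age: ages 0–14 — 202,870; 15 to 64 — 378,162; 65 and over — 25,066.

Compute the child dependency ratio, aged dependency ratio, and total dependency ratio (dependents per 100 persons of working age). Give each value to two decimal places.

Youth dependency ratio: 53.65
Old-age dependency ratio: 6.63
Total dependency ratio: 60.27

Youth dependency ratio = 202,870 / 378,162 × 100 = 53.65
Old-age dependency ratio = 25,066 / 378,162 × 100 = 6.63
Total dependency ratio = (202,870 + 25,066) / 378,162 × 100 = 227,936 / 378,162 × 100 = 60.27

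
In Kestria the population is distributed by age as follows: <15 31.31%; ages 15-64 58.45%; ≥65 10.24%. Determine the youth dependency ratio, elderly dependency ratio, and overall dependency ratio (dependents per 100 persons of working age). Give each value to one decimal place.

Youth dependency ratio = 31.31 / 58.45 × 100 = 53.6
Old-age dependency ratio = 10.24 / 58.45 × 100 = 17.5
Total dependency ratio = (31.31 + 10.24) / 58.45 × 100 = 41.55 / 58.45 × 100 = 71.1

Youth dependency ratio: 53.6
Old-age dependency ratio: 17.5
Total dependency ratio: 71.1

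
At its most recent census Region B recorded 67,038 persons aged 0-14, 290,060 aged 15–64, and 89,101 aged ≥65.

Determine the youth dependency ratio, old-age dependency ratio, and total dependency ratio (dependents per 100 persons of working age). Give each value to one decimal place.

Youth dependency ratio = 67,038 / 290,060 × 100 = 23.1
Old-age dependency ratio = 89,101 / 290,060 × 100 = 30.7
Total dependency ratio = (67,038 + 89,101) / 290,060 × 100 = 156,139 / 290,060 × 100 = 53.8

Youth dependency ratio: 23.1
Old-age dependency ratio: 30.7
Total dependency ratio: 53.8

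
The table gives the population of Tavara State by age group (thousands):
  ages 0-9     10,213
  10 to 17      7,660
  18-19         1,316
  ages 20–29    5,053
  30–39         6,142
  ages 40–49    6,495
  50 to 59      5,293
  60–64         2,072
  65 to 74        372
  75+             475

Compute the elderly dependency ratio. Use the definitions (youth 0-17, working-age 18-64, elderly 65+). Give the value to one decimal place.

Old-age dependency ratio: 3.2

0–17: 10,213 + 7,660 = 17,873
18–64: 1,316 + 5,053 + 6,142 + 6,495 + 5,293 + 2,072 = 26,371
65+: 372 + 475 = 847
Old-age dependency ratio = 847 / 26,371 × 100 = 3.2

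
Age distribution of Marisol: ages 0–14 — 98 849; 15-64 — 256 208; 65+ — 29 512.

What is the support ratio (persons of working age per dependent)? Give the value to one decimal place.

Support ratio = 256 208 / (98 849 + 29 512) = 256 208 / 128 361 = 2.0

Support ratio: 2.0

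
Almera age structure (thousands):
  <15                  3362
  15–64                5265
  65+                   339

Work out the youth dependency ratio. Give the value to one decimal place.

Youth dependency ratio: 63.9

Youth dependency ratio = 3362 / 5265 × 100 = 63.9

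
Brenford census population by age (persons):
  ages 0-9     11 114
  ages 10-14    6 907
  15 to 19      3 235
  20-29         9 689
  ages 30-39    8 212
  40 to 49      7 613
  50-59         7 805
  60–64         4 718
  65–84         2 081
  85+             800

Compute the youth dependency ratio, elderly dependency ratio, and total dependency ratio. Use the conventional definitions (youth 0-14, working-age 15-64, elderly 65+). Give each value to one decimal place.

0–14: 11 114 + 6 907 = 18 021
15–64: 3 235 + 9 689 + 8 212 + 7 613 + 7 805 + 4 718 = 41 272
65+: 2 081 + 800 = 2 881
Youth dependency ratio = 18 021 / 41 272 × 100 = 43.7
Old-age dependency ratio = 2 881 / 41 272 × 100 = 7.0
Total dependency ratio = (18 021 + 2 881) / 41 272 × 100 = 20 902 / 41 272 × 100 = 50.6

Youth dependency ratio: 43.7
Old-age dependency ratio: 7.0
Total dependency ratio: 50.6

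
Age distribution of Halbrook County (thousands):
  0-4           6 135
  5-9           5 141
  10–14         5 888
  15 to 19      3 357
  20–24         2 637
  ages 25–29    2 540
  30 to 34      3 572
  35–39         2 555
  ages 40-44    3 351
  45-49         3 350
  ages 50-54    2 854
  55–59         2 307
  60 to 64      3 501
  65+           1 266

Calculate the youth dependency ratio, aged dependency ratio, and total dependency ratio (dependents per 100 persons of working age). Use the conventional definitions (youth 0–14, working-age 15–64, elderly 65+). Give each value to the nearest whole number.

Youth dependency ratio: 57
Old-age dependency ratio: 4
Total dependency ratio: 61

0–14: 6 135 + 5 141 + 5 888 = 17 164
15–64: 3 357 + 2 637 + 2 540 + 3 572 + 2 555 + 3 351 + 3 350 + 2 854 + 2 307 + 3 501 = 30 024
65+: 1 266
Youth dependency ratio = 17 164 / 30 024 × 100 = 57
Old-age dependency ratio = 1 266 / 30 024 × 100 = 4
Total dependency ratio = (17 164 + 1 266) / 30 024 × 100 = 18 430 / 30 024 × 100 = 61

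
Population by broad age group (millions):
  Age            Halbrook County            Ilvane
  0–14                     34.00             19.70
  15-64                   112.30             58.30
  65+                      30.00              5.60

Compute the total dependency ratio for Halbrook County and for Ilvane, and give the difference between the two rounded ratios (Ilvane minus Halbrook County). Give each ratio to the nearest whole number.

Halbrook County: 57
Ilvane: 43
Difference: -14

Halbrook County: (34.00 + 30.00) / 112.30 × 100 = 64.00 / 112.30 × 100 = 57
Ilvane: (19.70 + 5.60) / 58.30 × 100 = 25.30 / 58.30 × 100 = 43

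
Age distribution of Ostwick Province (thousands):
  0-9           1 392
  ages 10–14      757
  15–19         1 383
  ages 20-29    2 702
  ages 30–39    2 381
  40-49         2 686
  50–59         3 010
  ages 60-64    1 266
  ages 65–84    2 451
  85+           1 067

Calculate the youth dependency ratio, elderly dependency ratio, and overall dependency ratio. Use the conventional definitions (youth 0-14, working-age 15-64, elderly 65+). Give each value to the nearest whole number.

0–14: 1 392 + 757 = 2 149
15–64: 1 383 + 2 702 + 2 381 + 2 686 + 3 010 + 1 266 = 13 428
65+: 2 451 + 1 067 = 3 518
Youth dependency ratio = 2 149 / 13 428 × 100 = 16
Old-age dependency ratio = 3 518 / 13 428 × 100 = 26
Total dependency ratio = (2 149 + 3 518) / 13 428 × 100 = 5 667 / 13 428 × 100 = 42

Youth dependency ratio: 16
Old-age dependency ratio: 26
Total dependency ratio: 42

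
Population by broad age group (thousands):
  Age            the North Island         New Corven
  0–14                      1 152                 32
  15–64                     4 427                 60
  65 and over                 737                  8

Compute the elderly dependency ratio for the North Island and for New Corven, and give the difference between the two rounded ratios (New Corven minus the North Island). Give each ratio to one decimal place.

the North Island: 737 / 4 427 × 100 = 16.6
New Corven: 8 / 60 × 100 = 13.3

the North Island: 16.6
New Corven: 13.3
Difference: -3.3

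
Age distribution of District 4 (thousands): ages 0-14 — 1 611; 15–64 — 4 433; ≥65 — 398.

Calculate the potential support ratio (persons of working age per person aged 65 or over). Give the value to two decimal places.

Potential support ratio = 4 433 / 398 = 11.14

Potential support ratio: 11.14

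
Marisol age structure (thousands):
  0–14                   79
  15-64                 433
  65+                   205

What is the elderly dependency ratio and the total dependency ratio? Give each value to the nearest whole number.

Old-age dependency ratio = 205 / 433 × 100 = 47
Total dependency ratio = (79 + 205) / 433 × 100 = 284 / 433 × 100 = 66

Old-age dependency ratio: 47
Total dependency ratio: 66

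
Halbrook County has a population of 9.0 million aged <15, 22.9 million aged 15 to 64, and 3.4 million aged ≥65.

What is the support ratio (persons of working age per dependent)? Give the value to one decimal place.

Support ratio: 1.8

Support ratio = 22.9 / (9.0 + 3.4) = 22.9 / 12.4 = 1.8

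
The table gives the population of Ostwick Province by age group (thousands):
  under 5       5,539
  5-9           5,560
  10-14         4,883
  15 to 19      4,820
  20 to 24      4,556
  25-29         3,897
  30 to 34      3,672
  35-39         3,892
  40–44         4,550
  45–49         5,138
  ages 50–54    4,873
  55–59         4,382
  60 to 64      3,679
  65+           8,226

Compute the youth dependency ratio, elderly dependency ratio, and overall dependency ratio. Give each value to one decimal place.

Youth dependency ratio: 36.8
Old-age dependency ratio: 18.9
Total dependency ratio: 55.7

0–14: 5,539 + 5,560 + 4,883 = 15,982
15–64: 4,820 + 4,556 + 3,897 + 3,672 + 3,892 + 4,550 + 5,138 + 4,873 + 4,382 + 3,679 = 43,459
65+: 8,226
Youth dependency ratio = 15,982 / 43,459 × 100 = 36.8
Old-age dependency ratio = 8,226 / 43,459 × 100 = 18.9
Total dependency ratio = (15,982 + 8,226) / 43,459 × 100 = 24,208 / 43,459 × 100 = 55.7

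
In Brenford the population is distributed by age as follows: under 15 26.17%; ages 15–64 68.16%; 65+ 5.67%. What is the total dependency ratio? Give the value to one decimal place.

Total dependency ratio: 46.7

Total dependency ratio = (26.17 + 5.67) / 68.16 × 100 = 31.84 / 68.16 × 100 = 46.7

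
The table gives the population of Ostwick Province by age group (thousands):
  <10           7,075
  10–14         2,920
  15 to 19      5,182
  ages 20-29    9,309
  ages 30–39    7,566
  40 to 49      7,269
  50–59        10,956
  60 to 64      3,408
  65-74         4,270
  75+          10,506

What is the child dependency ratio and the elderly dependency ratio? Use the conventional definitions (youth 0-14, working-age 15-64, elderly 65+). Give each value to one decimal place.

0–14: 7,075 + 2,920 = 9,995
15–64: 5,182 + 9,309 + 7,566 + 7,269 + 10,956 + 3,408 = 43,690
65+: 4,270 + 10,506 = 14,776
Youth dependency ratio = 9,995 / 43,690 × 100 = 22.9
Old-age dependency ratio = 14,776 / 43,690 × 100 = 33.8

Youth dependency ratio: 22.9
Old-age dependency ratio: 33.8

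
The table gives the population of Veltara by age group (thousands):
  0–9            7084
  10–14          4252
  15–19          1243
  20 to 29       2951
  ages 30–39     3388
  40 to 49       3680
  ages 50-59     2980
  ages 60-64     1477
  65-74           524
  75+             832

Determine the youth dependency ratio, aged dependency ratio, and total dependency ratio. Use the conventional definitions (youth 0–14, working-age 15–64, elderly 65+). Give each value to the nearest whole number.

Youth dependency ratio: 72
Old-age dependency ratio: 9
Total dependency ratio: 81

0–14: 7084 + 4252 = 11336
15–64: 1243 + 2951 + 3388 + 3680 + 2980 + 1477 = 15719
65+: 524 + 832 = 1356
Youth dependency ratio = 11336 / 15719 × 100 = 72
Old-age dependency ratio = 1356 / 15719 × 100 = 9
Total dependency ratio = (11336 + 1356) / 15719 × 100 = 12692 / 15719 × 100 = 81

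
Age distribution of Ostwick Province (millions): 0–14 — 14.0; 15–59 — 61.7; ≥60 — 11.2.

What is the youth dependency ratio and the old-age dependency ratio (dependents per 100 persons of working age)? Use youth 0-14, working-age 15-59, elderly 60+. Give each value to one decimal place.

Youth dependency ratio: 22.7
Old-age dependency ratio: 18.2

Youth dependency ratio = 14.0 / 61.7 × 100 = 22.7
Old-age dependency ratio = 11.2 / 61.7 × 100 = 18.2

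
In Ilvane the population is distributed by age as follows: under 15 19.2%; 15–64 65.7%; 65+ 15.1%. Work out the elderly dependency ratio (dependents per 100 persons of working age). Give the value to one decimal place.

Old-age dependency ratio: 23.0

Old-age dependency ratio = 15.1 / 65.7 × 100 = 23.0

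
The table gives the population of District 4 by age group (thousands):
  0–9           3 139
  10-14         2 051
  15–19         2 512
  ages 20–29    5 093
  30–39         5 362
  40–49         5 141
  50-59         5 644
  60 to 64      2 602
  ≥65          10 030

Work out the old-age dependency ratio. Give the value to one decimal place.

Old-age dependency ratio: 38.1

0–14: 3 139 + 2 051 = 5 190
15–64: 2 512 + 5 093 + 5 362 + 5 141 + 5 644 + 2 602 = 26 354
65+: 10 030
Old-age dependency ratio = 10 030 / 26 354 × 100 = 38.1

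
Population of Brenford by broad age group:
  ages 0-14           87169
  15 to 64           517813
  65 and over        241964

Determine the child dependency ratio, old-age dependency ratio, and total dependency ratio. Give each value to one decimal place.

Youth dependency ratio: 16.8
Old-age dependency ratio: 46.7
Total dependency ratio: 63.6

Youth dependency ratio = 87169 / 517813 × 100 = 16.8
Old-age dependency ratio = 241964 / 517813 × 100 = 46.7
Total dependency ratio = (87169 + 241964) / 517813 × 100 = 329133 / 517813 × 100 = 63.6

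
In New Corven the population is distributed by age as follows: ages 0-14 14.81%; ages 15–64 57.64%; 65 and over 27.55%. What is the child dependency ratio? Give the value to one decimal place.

Youth dependency ratio = 14.81 / 57.64 × 100 = 25.7

Youth dependency ratio: 25.7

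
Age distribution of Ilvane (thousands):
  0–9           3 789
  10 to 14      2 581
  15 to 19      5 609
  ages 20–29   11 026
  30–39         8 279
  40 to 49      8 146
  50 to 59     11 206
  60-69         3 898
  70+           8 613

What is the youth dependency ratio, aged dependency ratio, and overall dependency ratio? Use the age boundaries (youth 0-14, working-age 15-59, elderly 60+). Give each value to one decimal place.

0–14: 3 789 + 2 581 = 6 370
15–59: 5 609 + 11 026 + 8 279 + 8 146 + 11 206 = 44 266
60+: 3 898 + 8 613 = 12 511
Youth dependency ratio = 6 370 / 44 266 × 100 = 14.4
Old-age dependency ratio = 12 511 / 44 266 × 100 = 28.3
Total dependency ratio = (6 370 + 12 511) / 44 266 × 100 = 18 881 / 44 266 × 100 = 42.7

Youth dependency ratio: 14.4
Old-age dependency ratio: 28.3
Total dependency ratio: 42.7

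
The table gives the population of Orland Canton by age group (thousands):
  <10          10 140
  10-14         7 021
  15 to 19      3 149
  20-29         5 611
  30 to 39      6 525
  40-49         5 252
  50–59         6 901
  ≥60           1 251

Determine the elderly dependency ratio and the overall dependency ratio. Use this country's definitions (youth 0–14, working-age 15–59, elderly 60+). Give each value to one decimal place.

0–14: 10 140 + 7 021 = 17 161
15–59: 3 149 + 5 611 + 6 525 + 5 252 + 6 901 = 27 438
60+: 1 251
Old-age dependency ratio = 1 251 / 27 438 × 100 = 4.6
Total dependency ratio = (17 161 + 1 251) / 27 438 × 100 = 18 412 / 27 438 × 100 = 67.1

Old-age dependency ratio: 4.6
Total dependency ratio: 67.1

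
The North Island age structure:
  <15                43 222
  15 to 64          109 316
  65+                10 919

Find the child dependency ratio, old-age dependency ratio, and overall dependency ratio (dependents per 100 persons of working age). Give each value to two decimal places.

Youth dependency ratio: 39.54
Old-age dependency ratio: 9.99
Total dependency ratio: 49.53

Youth dependency ratio = 43 222 / 109 316 × 100 = 39.54
Old-age dependency ratio = 10 919 / 109 316 × 100 = 9.99
Total dependency ratio = (43 222 + 10 919) / 109 316 × 100 = 54 141 / 109 316 × 100 = 49.53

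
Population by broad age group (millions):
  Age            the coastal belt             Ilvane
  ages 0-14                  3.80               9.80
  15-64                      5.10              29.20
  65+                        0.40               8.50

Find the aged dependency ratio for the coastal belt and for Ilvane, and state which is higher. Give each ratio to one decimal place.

the coastal belt: 7.8
Ilvane: 29.1
Higher: Ilvane

the coastal belt: 0.40 / 5.10 × 100 = 7.8
Ilvane: 8.50 / 29.20 × 100 = 29.1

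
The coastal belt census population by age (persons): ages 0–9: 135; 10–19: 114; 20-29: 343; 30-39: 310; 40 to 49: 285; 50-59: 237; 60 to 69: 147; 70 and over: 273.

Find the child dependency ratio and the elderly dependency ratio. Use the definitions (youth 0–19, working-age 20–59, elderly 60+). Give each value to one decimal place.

Youth dependency ratio: 21.2
Old-age dependency ratio: 35.7

0–19: 135 + 114 = 249
20–59: 343 + 310 + 285 + 237 = 1 175
60+: 147 + 273 = 420
Youth dependency ratio = 249 / 1 175 × 100 = 21.2
Old-age dependency ratio = 420 / 1 175 × 100 = 35.7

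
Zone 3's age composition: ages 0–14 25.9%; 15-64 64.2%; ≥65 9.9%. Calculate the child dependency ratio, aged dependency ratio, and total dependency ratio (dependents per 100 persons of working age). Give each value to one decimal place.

Youth dependency ratio: 40.3
Old-age dependency ratio: 15.4
Total dependency ratio: 55.8

Youth dependency ratio = 25.9 / 64.2 × 100 = 40.3
Old-age dependency ratio = 9.9 / 64.2 × 100 = 15.4
Total dependency ratio = (25.9 + 9.9) / 64.2 × 100 = 35.8 / 64.2 × 100 = 55.8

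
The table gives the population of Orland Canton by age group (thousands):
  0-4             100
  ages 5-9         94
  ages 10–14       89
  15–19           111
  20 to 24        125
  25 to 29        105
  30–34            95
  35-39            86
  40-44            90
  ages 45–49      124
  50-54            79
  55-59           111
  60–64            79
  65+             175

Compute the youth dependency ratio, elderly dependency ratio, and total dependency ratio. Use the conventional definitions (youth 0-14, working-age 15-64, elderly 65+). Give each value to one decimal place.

0–14: 100 + 94 + 89 = 283
15–64: 111 + 125 + 105 + 95 + 86 + 90 + 124 + 79 + 111 + 79 = 1 005
65+: 175
Youth dependency ratio = 283 / 1 005 × 100 = 28.2
Old-age dependency ratio = 175 / 1 005 × 100 = 17.4
Total dependency ratio = (283 + 175) / 1 005 × 100 = 458 / 1 005 × 100 = 45.6

Youth dependency ratio: 28.2
Old-age dependency ratio: 17.4
Total dependency ratio: 45.6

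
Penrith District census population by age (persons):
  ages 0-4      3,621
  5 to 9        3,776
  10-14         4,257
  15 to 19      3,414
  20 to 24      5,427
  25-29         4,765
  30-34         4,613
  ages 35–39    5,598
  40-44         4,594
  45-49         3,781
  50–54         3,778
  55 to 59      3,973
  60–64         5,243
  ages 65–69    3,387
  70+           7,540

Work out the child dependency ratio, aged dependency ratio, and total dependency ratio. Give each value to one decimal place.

Youth dependency ratio: 25.8
Old-age dependency ratio: 24.2
Total dependency ratio: 50.0

0–14: 3,621 + 3,776 + 4,257 = 11,654
15–64: 3,414 + 5,427 + 4,765 + 4,613 + 5,598 + 4,594 + 3,781 + 3,778 + 3,973 + 5,243 = 45,186
65+: 3,387 + 7,540 = 10,927
Youth dependency ratio = 11,654 / 45,186 × 100 = 25.8
Old-age dependency ratio = 10,927 / 45,186 × 100 = 24.2
Total dependency ratio = (11,654 + 10,927) / 45,186 × 100 = 22,581 / 45,186 × 100 = 50.0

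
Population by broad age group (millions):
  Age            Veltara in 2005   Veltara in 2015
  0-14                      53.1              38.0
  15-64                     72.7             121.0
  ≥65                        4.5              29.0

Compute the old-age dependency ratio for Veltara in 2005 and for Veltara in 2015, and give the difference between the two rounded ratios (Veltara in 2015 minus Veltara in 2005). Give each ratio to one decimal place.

Veltara in 2005: 4.5 / 72.7 × 100 = 6.2
Veltara in 2015: 29.0 / 121.0 × 100 = 24.0

Veltara in 2005: 6.2
Veltara in 2015: 24.0
Difference: +17.8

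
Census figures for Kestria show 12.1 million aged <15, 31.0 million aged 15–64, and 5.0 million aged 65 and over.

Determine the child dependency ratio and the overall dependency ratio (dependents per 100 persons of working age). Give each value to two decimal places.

Youth dependency ratio = 12.1 / 31.0 × 100 = 39.03
Total dependency ratio = (12.1 + 5.0) / 31.0 × 100 = 17.1 / 31.0 × 100 = 55.16

Youth dependency ratio: 39.03
Total dependency ratio: 55.16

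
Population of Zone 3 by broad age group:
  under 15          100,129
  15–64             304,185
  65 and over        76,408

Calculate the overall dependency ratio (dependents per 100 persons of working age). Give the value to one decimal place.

Total dependency ratio: 58.0

Total dependency ratio = (100,129 + 76,408) / 304,185 × 100 = 176,537 / 304,185 × 100 = 58.0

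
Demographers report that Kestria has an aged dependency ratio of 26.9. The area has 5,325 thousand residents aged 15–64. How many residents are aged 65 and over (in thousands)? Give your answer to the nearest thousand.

Old-age dependency ratio = elderly / working-age × 100
26.9 = E / 5,325 × 100
⇒ 1,432

Aged 65 and over: 1,432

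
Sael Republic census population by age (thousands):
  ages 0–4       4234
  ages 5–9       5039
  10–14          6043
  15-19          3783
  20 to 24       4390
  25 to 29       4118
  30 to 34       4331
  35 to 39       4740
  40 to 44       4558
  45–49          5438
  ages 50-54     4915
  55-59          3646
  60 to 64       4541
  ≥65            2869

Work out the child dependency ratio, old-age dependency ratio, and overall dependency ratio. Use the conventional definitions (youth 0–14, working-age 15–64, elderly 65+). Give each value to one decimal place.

0–14: 4234 + 5039 + 6043 = 15316
15–64: 3783 + 4390 + 4118 + 4331 + 4740 + 4558 + 5438 + 4915 + 3646 + 4541 = 44460
65+: 2869
Youth dependency ratio = 15316 / 44460 × 100 = 34.4
Old-age dependency ratio = 2869 / 44460 × 100 = 6.5
Total dependency ratio = (15316 + 2869) / 44460 × 100 = 18185 / 44460 × 100 = 40.9

Youth dependency ratio: 34.4
Old-age dependency ratio: 6.5
Total dependency ratio: 40.9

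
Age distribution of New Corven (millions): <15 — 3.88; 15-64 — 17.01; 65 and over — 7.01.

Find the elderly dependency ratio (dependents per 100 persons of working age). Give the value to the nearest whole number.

Old-age dependency ratio = 7.01 / 17.01 × 100 = 41

Old-age dependency ratio: 41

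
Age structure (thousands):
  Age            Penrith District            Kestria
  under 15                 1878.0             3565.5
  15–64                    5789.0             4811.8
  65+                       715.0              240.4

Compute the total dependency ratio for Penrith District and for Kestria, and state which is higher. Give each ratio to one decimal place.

Penrith District: (1878.0 + 715.0) / 5789.0 × 100 = 2593.0 / 5789.0 × 100 = 44.8
Kestria: (3565.5 + 240.4) / 4811.8 × 100 = 3805.9 / 4811.8 × 100 = 79.1

Penrith District: 44.8
Kestria: 79.1
Higher: Kestria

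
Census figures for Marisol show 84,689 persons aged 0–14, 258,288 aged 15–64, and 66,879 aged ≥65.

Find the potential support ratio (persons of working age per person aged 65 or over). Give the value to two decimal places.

Potential support ratio = 258,288 / 66,879 = 3.86

Potential support ratio: 3.86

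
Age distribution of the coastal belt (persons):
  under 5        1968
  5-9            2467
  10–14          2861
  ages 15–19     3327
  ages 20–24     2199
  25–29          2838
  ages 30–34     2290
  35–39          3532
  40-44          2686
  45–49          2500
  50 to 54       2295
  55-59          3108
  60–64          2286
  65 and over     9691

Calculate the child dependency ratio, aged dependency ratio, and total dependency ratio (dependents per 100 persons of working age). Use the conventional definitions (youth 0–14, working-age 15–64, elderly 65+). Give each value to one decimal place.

0–14: 1968 + 2467 + 2861 = 7296
15–64: 3327 + 2199 + 2838 + 2290 + 3532 + 2686 + 2500 + 2295 + 3108 + 2286 = 27061
65+: 9691
Youth dependency ratio = 7296 / 27061 × 100 = 27.0
Old-age dependency ratio = 9691 / 27061 × 100 = 35.8
Total dependency ratio = (7296 + 9691) / 27061 × 100 = 16987 / 27061 × 100 = 62.8

Youth dependency ratio: 27.0
Old-age dependency ratio: 35.8
Total dependency ratio: 62.8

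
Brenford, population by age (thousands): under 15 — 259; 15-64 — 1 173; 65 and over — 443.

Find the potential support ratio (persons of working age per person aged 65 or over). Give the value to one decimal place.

Potential support ratio = 1 173 / 443 = 2.6

Potential support ratio: 2.6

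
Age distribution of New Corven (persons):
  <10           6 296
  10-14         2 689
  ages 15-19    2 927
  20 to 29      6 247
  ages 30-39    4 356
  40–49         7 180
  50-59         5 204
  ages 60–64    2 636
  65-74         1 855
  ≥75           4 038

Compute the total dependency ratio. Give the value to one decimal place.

0–14: 6 296 + 2 689 = 8 985
15–64: 2 927 + 6 247 + 4 356 + 7 180 + 5 204 + 2 636 = 28 550
65+: 1 855 + 4 038 = 5 893
Total dependency ratio = (8 985 + 5 893) / 28 550 × 100 = 14 878 / 28 550 × 100 = 52.1

Total dependency ratio: 52.1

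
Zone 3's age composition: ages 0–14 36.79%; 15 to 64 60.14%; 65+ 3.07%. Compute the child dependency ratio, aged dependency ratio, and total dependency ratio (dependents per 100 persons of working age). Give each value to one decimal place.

Youth dependency ratio: 61.2
Old-age dependency ratio: 5.1
Total dependency ratio: 66.3

Youth dependency ratio = 36.79 / 60.14 × 100 = 61.2
Old-age dependency ratio = 3.07 / 60.14 × 100 = 5.1
Total dependency ratio = (36.79 + 3.07) / 60.14 × 100 = 39.86 / 60.14 × 100 = 66.3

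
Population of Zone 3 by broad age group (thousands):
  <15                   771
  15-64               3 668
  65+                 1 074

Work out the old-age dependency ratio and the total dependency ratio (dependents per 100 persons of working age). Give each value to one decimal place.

Old-age dependency ratio = 1 074 / 3 668 × 100 = 29.3
Total dependency ratio = (771 + 1 074) / 3 668 × 100 = 1 845 / 3 668 × 100 = 50.3

Old-age dependency ratio: 29.3
Total dependency ratio: 50.3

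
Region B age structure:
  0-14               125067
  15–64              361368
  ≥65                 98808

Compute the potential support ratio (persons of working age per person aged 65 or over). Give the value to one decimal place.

Potential support ratio: 3.7

Potential support ratio = 361368 / 98808 = 3.7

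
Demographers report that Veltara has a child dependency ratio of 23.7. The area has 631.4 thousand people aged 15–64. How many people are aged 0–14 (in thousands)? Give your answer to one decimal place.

Youth dependency ratio = youth / working-age × 100
23.7 = Y / 631.4 × 100
⇒ 149.6

Aged 0–14: 149.6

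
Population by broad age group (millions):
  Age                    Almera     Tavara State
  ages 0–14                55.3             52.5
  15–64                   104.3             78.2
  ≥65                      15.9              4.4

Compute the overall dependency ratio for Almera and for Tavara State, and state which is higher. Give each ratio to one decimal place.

Almera: 68.3
Tavara State: 72.8
Higher: Tavara State

Almera: (55.3 + 15.9) / 104.3 × 100 = 71.2 / 104.3 × 100 = 68.3
Tavara State: (52.5 + 4.4) / 78.2 × 100 = 56.9 / 78.2 × 100 = 72.8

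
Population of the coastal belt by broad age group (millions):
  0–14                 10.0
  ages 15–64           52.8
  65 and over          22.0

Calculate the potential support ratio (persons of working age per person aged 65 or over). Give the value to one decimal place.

Potential support ratio: 2.4

Potential support ratio = 52.8 / 22.0 = 2.4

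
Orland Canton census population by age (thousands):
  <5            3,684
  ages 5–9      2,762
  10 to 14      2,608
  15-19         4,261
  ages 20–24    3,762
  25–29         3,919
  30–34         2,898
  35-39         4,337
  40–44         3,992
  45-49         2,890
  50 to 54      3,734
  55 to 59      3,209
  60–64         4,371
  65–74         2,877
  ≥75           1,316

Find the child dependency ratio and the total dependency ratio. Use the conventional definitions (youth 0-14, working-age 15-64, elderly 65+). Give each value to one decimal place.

Youth dependency ratio: 24.2
Total dependency ratio: 35.4

0–14: 3,684 + 2,762 + 2,608 = 9,054
15–64: 4,261 + 3,762 + 3,919 + 2,898 + 4,337 + 3,992 + 2,890 + 3,734 + 3,209 + 4,371 = 37,373
65+: 2,877 + 1,316 = 4,193
Youth dependency ratio = 9,054 / 37,373 × 100 = 24.2
Total dependency ratio = (9,054 + 4,193) / 37,373 × 100 = 13,247 / 37,373 × 100 = 35.4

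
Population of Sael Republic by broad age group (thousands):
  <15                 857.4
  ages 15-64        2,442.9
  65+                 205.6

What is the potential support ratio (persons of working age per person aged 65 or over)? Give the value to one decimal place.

Potential support ratio = 2,442.9 / 205.6 = 11.9

Potential support ratio: 11.9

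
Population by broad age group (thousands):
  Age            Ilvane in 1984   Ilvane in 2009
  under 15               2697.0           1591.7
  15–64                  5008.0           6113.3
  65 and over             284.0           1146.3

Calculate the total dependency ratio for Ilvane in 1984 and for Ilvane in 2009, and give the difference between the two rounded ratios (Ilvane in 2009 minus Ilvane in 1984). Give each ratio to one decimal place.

Ilvane in 1984: (2697.0 + 284.0) / 5008.0 × 100 = 2981.0 / 5008.0 × 100 = 59.5
Ilvane in 2009: (1591.7 + 1146.3) / 6113.3 × 100 = 2738.0 / 6113.3 × 100 = 44.8

Ilvane in 1984: 59.5
Ilvane in 2009: 44.8
Difference: -14.7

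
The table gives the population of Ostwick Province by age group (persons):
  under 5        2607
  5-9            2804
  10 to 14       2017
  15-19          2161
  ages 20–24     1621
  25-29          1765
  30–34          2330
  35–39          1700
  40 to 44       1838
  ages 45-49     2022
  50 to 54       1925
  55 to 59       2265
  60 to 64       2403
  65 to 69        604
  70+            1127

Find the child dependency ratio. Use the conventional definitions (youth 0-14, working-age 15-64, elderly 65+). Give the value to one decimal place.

0–14: 2607 + 2804 + 2017 = 7428
15–64: 2161 + 1621 + 1765 + 2330 + 1700 + 1838 + 2022 + 1925 + 2265 + 2403 = 20030
65+: 604 + 1127 = 1731
Youth dependency ratio = 7428 / 20030 × 100 = 37.1

Youth dependency ratio: 37.1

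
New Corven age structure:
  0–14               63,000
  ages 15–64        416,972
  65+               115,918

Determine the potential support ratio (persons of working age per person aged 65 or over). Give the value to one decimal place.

Potential support ratio: 3.6

Potential support ratio = 416,972 / 115,918 = 3.6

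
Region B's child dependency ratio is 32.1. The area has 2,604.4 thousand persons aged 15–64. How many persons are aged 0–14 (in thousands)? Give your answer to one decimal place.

Aged 0–14: 836.0

Youth dependency ratio = youth / working-age × 100
32.1 = Y / 2,604.4 × 100
⇒ 836.0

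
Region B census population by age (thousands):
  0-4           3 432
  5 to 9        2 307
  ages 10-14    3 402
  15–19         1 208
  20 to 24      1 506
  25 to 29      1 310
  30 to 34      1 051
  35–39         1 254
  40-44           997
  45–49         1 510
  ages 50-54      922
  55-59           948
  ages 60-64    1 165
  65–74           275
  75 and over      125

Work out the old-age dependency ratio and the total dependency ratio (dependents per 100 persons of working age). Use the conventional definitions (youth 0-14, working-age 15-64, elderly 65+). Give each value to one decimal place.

0–14: 3 432 + 2 307 + 3 402 = 9 141
15–64: 1 208 + 1 506 + 1 310 + 1 051 + 1 254 + 997 + 1 510 + 922 + 948 + 1 165 = 11 871
65+: 275 + 125 = 400
Old-age dependency ratio = 400 / 11 871 × 100 = 3.4
Total dependency ratio = (9 141 + 400) / 11 871 × 100 = 9 541 / 11 871 × 100 = 80.4

Old-age dependency ratio: 3.4
Total dependency ratio: 80.4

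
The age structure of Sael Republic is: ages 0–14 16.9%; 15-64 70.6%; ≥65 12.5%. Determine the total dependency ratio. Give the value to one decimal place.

Total dependency ratio: 41.6

Total dependency ratio = (16.9 + 12.5) / 70.6 × 100 = 29.4 / 70.6 × 100 = 41.6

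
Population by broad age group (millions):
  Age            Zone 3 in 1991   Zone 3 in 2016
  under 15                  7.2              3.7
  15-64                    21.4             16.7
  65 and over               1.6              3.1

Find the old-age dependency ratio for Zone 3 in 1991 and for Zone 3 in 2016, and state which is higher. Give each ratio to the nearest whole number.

Zone 3 in 1991: 1.6 / 21.4 × 100 = 7
Zone 3 in 2016: 3.1 / 16.7 × 100 = 19

Zone 3 in 1991: 7
Zone 3 in 2016: 19
Higher: Zone 3 in 2016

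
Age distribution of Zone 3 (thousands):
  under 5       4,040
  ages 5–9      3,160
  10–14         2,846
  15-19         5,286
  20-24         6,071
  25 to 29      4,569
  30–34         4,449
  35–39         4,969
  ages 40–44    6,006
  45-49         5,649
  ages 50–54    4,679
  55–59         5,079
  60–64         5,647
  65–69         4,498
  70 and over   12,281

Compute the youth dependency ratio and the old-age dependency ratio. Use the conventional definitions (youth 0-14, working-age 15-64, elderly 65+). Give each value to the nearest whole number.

Youth dependency ratio: 19
Old-age dependency ratio: 32

0–14: 4,040 + 3,160 + 2,846 = 10,046
15–64: 5,286 + 6,071 + 4,569 + 4,449 + 4,969 + 6,006 + 5,649 + 4,679 + 5,079 + 5,647 = 52,404
65+: 4,498 + 12,281 = 16,779
Youth dependency ratio = 10,046 / 52,404 × 100 = 19
Old-age dependency ratio = 16,779 / 52,404 × 100 = 32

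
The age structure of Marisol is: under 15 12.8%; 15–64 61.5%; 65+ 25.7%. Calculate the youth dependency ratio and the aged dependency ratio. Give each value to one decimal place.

Youth dependency ratio = 12.8 / 61.5 × 100 = 20.8
Old-age dependency ratio = 25.7 / 61.5 × 100 = 41.8

Youth dependency ratio: 20.8
Old-age dependency ratio: 41.8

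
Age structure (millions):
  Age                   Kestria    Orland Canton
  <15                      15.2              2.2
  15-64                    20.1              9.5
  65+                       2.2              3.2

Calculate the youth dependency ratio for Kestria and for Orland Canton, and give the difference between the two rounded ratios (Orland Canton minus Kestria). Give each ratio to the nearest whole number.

Kestria: 15.2 / 20.1 × 100 = 76
Orland Canton: 2.2 / 9.5 × 100 = 23

Kestria: 76
Orland Canton: 23
Difference: -53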